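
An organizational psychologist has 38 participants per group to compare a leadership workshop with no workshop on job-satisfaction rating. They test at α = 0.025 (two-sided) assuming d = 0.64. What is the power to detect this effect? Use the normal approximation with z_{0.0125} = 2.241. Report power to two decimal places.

power ≈ 0.71

For two equal groups, power = Φ(d·√(n/2) − z_{α/2}).
d·√(n/2) = 0.64 × √(38/2) = 0.64 × 4.359 = 2.790.
z_β = 2.790 − 2.241 = 0.549.
Power = Φ(0.549) = 0.708.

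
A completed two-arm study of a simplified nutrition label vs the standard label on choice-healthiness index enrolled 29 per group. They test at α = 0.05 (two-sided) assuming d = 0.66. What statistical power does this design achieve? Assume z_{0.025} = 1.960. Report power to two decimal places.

power ≈ 0.71

For two equal groups, power = Φ(d·√(n/2) − z_{α/2}).
d·√(n/2) = 0.66 × √(29/2) = 0.66 × 3.808 = 2.513.
z_β = 2.513 − 1.960 = 0.553.
Power = Φ(0.553) = 0.710.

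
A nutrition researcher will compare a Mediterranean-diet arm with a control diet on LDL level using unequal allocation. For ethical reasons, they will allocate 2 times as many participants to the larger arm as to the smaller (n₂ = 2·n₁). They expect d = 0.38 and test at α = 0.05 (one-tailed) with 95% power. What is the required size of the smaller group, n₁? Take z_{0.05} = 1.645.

With allocation ratio k = n₂/n₁ = 2, Var(x̄₁−x̄₂) = σ²(1/n₁ + 1/(k·n₁)) = σ²·(k+1)/(k·n₁).
So n₁ = (1 + 1/k)·((z_{α} + z_β)/d)² = 1.500 × (3.290/0.38)².
n₁ = 1.500 × 74.96 = 112.4.
Round up: n₁ = 113, giving n₂ = 2 × 113 = 226.

n₁ = 113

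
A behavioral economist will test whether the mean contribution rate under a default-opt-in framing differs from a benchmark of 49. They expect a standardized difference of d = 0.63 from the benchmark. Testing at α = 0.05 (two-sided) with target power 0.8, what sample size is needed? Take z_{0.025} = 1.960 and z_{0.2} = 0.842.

For a one-sample test: n = ((z_{α/2} + z_β) / d)².
z_{α/2} + z_β = 1.960 + 0.842 = 2.802.
n = (2.802 / 0.63)² = 4.448² = 19.78.
Round up.

n = 20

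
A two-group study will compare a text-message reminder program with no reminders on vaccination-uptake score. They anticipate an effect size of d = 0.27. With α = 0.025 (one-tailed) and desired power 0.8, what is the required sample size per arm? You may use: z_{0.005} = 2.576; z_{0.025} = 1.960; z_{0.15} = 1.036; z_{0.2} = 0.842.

For two independent groups with equal n: n = 2·((z_{α} + z_β) / d)².
z_{α} + z_β = 1.960 + 0.842 = 2.802.
n = 2 × (2.802 / 0.27)² = 2 × 10.378² = 2 × 107.70 = 215.4.
Round up to the next whole participant.

n = 216 per group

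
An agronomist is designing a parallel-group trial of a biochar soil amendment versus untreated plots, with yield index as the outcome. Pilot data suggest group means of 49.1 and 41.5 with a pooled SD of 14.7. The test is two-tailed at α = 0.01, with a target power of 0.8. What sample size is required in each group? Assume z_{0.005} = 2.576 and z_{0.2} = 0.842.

n = 88 per group

Cohen's d = |M₁ − M₂| / SD_pooled = |49.1 − 41.5| / 14.7 = 7.6 / 14.7 = 0.517.
For two independent groups with equal n: n = 2·((z_{α/2} + z_β) / d)².
z_{α/2} + z_β = 2.576 + 0.842 = 3.418.
n = 2 × (3.418 / 0.517)² = 2 × 6.611² = 2 × 43.71 = 87.4.
Round up to the next whole participant.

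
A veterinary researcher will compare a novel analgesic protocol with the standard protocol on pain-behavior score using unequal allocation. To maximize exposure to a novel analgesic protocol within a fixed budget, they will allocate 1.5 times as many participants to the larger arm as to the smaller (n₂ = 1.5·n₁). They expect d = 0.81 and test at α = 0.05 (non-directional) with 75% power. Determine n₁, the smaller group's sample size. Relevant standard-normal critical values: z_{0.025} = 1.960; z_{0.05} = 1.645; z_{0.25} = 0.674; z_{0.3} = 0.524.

With allocation ratio k = n₂/n₁ = 1.5, Var(x̄₁−x̄₂) = σ²(1/n₁ + 1/(k·n₁)) = σ²·(k+1)/(k·n₁).
So n₁ = (1 + 1/k)·((z_{α/2} + z_β)/d)² = 1.667 × (2.634/0.81)².
n₁ = 1.667 × 10.57 = 17.6.
Round up: n₁ = 18, giving n₂ = 1.5 × 18 = 27.

n₁ = 18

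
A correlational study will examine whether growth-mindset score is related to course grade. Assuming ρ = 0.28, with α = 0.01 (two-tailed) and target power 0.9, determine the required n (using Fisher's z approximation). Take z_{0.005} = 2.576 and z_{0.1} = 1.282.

n = 183

Fisher's z: C = ½·ln((1+r)/(1−r)) = ½·ln(1.7778) = 0.2877.
n = ((z_{α/2} + z_β)/C)² + 3.
(2.576 + 1.282) / 0.2877 = 3.858 / 0.2877 = 13.410.
n = 13.410² + 3 = 179.82 + 3 = 182.8.
Round up.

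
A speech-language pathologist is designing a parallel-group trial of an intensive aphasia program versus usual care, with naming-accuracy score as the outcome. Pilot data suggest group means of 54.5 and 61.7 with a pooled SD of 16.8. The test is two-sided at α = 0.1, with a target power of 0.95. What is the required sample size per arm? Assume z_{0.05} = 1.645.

n = 118 per group

Cohen's d = |M₁ − M₂| / SD_pooled = |54.5 − 61.7| / 16.8 = 7.2 / 16.8 = 0.429.
For two independent groups with equal n: n = 2·((z_{α/2} + z_β) / d)².
z_{α/2} + z_β = 1.645 + 1.645 = 3.290.
n = 2 × (3.290 / 0.429)² = 2 × 7.669² = 2 × 58.81 = 117.6.
Round up to the next whole participant.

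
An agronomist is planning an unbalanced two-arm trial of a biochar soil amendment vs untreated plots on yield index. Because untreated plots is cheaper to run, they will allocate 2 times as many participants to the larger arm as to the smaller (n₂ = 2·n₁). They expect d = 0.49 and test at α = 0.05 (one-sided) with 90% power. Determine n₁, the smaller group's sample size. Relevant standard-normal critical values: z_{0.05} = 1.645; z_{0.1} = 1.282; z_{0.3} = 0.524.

n₁ = 54

With allocation ratio k = n₂/n₁ = 2, Var(x̄₁−x̄₂) = σ²(1/n₁ + 1/(k·n₁)) = σ²·(k+1)/(k·n₁).
So n₁ = (1 + 1/k)·((z_{α} + z_β)/d)² = 1.500 × (2.927/0.49)².
n₁ = 1.500 × 35.68 = 53.5.
Round up: n₁ = 54, giving n₂ = 2 × 54 = 108.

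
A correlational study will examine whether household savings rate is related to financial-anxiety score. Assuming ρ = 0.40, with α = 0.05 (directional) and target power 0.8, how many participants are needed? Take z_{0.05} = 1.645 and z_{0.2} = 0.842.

Fisher's z: C = ½·ln((1+r)/(1−r)) = ½·ln(2.3333) = 0.4236.
n = ((z_{α} + z_β)/C)² + 3.
(1.645 + 0.842) / 0.4236 = 2.487 / 0.4236 = 5.871.
n = 5.871² + 3 = 34.47 + 3 = 37.5.
Round up.

n = 38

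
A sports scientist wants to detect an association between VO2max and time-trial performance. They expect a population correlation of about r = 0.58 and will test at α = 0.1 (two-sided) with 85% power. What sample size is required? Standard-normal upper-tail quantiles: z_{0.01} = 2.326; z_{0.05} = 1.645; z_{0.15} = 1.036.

Fisher's z: C = ½·ln((1+r)/(1−r)) = ½·ln(3.7619) = 0.6625.
n = ((z_{α/2} + z_β)/C)² + 3.
(1.645 + 1.036) / 0.6625 = 2.681 / 0.6625 = 4.047.
n = 4.047² + 3 = 16.38 + 3 = 19.4.
Round up.

n = 20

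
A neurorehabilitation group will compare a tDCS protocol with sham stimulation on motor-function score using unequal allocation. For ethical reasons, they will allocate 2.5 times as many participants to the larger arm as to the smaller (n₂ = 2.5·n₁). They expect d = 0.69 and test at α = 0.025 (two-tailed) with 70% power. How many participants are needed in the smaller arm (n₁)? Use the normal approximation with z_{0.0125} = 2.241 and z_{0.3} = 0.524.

With allocation ratio k = n₂/n₁ = 2.5, Var(x̄₁−x̄₂) = σ²(1/n₁ + 1/(k·n₁)) = σ²·(k+1)/(k·n₁).
So n₁ = (1 + 1/k)·((z_{α/2} + z_β)/d)² = 1.400 × (2.765/0.69)².
n₁ = 1.400 × 16.06 = 22.5.
Round up: n₁ = 23, giving n₂ = ⌈2.5 × 23⌉ = ⌈57.5⌉ = 58.

n₁ = 23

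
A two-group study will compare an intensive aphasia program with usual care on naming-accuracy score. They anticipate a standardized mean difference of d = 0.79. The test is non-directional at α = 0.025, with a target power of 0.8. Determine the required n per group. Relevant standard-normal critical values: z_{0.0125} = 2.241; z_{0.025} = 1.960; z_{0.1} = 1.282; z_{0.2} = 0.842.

For two independent groups with equal n: n = 2·((z_{α/2} + z_β) / d)².
z_{α/2} + z_β = 2.241 + 0.842 = 3.083.
n = 2 × (3.083 / 0.79)² = 2 × 3.903² = 2 × 15.23 = 30.5.
Round up to the next whole participant.

n = 31 per group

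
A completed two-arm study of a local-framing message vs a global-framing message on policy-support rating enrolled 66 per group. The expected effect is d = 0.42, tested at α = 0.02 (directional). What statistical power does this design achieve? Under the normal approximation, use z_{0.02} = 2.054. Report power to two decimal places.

For two equal groups, power = Φ(d·√(n/2) − z_{α}).
d·√(n/2) = 0.42 × √(66/2) = 0.42 × 5.745 = 2.413.
z_β = 2.413 − 2.054 = 0.359.
Power = Φ(0.359) = 0.640.

power ≈ 0.64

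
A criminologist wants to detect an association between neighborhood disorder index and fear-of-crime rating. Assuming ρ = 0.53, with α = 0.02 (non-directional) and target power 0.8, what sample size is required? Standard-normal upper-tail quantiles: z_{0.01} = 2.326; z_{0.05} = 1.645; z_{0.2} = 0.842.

n = 32

Fisher's z: C = ½·ln((1+r)/(1−r)) = ½·ln(3.2553) = 0.5901.
n = ((z_{α/2} + z_β)/C)² + 3.
(2.326 + 0.842) / 0.5901 = 3.168 / 0.5901 = 5.369.
n = 5.369² + 3 = 28.82 + 3 = 31.8.
Round up.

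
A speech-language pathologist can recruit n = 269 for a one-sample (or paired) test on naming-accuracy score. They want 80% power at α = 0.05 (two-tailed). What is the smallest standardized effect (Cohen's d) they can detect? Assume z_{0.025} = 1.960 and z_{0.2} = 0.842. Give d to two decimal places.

For a single sample (or paired design) of n = 269: d_min = (z_{α/2} + z_β)/√n.
z-sum = 1.960 + 0.842 = 2.802.
d_min = 2.802 / √269 = 2.802 / 16.401 = 0.171.

d_min ≈ 0.17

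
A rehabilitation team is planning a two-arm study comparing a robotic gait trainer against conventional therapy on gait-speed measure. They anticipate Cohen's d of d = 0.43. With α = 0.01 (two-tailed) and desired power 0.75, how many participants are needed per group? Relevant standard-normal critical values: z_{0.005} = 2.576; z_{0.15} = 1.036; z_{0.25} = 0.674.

n = 115 per group

For two independent groups with equal n: n = 2·((z_{α/2} + z_β) / d)².
z_{α/2} + z_β = 2.576 + 0.674 = 3.250.
n = 2 × (3.250 / 0.43)² = 2 × 7.558² = 2 × 57.13 = 114.3.
Round up to the next whole participant.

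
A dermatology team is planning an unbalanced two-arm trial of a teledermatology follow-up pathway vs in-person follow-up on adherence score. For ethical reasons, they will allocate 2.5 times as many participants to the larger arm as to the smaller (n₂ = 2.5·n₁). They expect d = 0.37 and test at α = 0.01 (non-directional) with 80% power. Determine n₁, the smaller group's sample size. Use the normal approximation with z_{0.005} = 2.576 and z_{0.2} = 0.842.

n₁ = 120

With allocation ratio k = n₂/n₁ = 2.5, Var(x̄₁−x̄₂) = σ²(1/n₁ + 1/(k·n₁)) = σ²·(k+1)/(k·n₁).
So n₁ = (1 + 1/k)·((z_{α/2} + z_β)/d)² = 1.400 × (3.418/0.37)².
n₁ = 1.400 × 85.34 = 119.5.
Round up: n₁ = 120, giving n₂ = 2.5 × 120 = 300.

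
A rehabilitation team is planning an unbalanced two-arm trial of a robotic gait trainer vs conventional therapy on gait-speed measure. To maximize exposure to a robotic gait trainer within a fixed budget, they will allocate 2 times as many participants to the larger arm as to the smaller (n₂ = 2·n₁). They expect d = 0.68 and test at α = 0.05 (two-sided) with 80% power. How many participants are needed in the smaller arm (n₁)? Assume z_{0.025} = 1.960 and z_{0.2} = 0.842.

With allocation ratio k = n₂/n₁ = 2, Var(x̄₁−x̄₂) = σ²(1/n₁ + 1/(k·n₁)) = σ²·(k+1)/(k·n₁).
So n₁ = (1 + 1/k)·((z_{α/2} + z_β)/d)² = 1.500 × (2.802/0.68)².
n₁ = 1.500 × 16.98 = 25.5.
Round up: n₁ = 26, giving n₂ = 2 × 26 = 52.

n₁ = 26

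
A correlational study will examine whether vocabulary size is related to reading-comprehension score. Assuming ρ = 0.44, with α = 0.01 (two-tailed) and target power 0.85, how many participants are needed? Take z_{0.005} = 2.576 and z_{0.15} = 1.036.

Fisher's z: C = ½·ln((1+r)/(1−r)) = ½·ln(2.5714) = 0.4722.
n = ((z_{α/2} + z_β)/C)² + 3.
(2.576 + 1.036) / 0.4722 = 3.612 / 0.4722 = 7.649.
n = 7.649² + 3 = 58.51 + 3 = 61.5.
Round up.

n = 62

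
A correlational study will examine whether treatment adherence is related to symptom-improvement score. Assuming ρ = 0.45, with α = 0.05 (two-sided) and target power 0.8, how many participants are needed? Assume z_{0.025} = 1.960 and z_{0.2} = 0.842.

n = 37

Fisher's z: C = ½·ln((1+r)/(1−r)) = ½·ln(2.6364) = 0.4847.
n = ((z_{α/2} + z_β)/C)² + 3.
(1.960 + 0.842) / 0.4847 = 2.802 / 0.4847 = 5.781.
n = 5.781² + 3 = 33.42 + 3 = 36.4.
Round up.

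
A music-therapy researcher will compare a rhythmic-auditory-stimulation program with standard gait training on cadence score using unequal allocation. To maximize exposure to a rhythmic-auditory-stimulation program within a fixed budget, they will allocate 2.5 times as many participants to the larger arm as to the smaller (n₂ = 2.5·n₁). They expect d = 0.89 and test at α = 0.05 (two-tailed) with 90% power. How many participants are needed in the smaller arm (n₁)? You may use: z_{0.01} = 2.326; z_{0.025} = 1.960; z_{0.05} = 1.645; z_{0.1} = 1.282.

n₁ = 19

With allocation ratio k = n₂/n₁ = 2.5, Var(x̄₁−x̄₂) = σ²(1/n₁ + 1/(k·n₁)) = σ²·(k+1)/(k·n₁).
So n₁ = (1 + 1/k)·((z_{α/2} + z_β)/d)² = 1.400 × (3.242/0.89)².
n₁ = 1.400 × 13.27 = 18.6.
Round up: n₁ = 19, giving n₂ = ⌈2.5 × 19⌉ = ⌈47.5⌉ = 48.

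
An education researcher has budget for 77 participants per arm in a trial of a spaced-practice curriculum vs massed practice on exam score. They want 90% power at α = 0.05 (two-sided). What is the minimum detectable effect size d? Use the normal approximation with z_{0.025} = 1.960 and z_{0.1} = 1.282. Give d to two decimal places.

For two independent groups of n = 77 each: d_min = (z_{α/2} + z_β)·√(2/n).
z-sum = 1.960 + 1.282 = 3.242.
d_min = 3.242 × √(2/77) = 3.242 × 0.1612 = 0.522.

d_min ≈ 0.52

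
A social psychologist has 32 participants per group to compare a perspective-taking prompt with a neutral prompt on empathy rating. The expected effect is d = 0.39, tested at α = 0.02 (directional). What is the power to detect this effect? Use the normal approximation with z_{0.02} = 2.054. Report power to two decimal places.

For two equal groups, power = Φ(d·√(n/2) − z_{α}).
d·√(n/2) = 0.39 × √(32/2) = 0.39 × 4.000 = 1.560.
z_β = 1.560 − 2.054 = -0.494.
Power = Φ(-0.494) = 0.311.

power ≈ 0.31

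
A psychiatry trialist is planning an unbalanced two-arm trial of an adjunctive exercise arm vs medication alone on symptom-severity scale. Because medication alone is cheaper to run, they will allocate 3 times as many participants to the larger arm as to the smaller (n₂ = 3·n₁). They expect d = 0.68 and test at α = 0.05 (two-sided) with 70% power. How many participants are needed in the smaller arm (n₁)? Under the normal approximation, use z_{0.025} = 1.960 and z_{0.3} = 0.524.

With allocation ratio k = n₂/n₁ = 3, Var(x̄₁−x̄₂) = σ²(1/n₁ + 1/(k·n₁)) = σ²·(k+1)/(k·n₁).
So n₁ = (1 + 1/k)·((z_{α/2} + z_β)/d)² = 1.333 × (2.484/0.68)².
n₁ = 1.333 × 13.34 = 17.8.
Round up: n₁ = 18, giving n₂ = 3 × 18 = 54.

n₁ = 18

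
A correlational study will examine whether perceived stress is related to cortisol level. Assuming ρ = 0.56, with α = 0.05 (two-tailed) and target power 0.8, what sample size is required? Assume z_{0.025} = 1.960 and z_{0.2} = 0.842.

n = 23

Fisher's z: C = ½·ln((1+r)/(1−r)) = ½·ln(3.5455) = 0.6328.
n = ((z_{α/2} + z_β)/C)² + 3.
(1.960 + 0.842) / 0.6328 = 2.802 / 0.6328 = 4.428.
n = 4.428² + 3 = 19.61 + 3 = 22.6.
Round up.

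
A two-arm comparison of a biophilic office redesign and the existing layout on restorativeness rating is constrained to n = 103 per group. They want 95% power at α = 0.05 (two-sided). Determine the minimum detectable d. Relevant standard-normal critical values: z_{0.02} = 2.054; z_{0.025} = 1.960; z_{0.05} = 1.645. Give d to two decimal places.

d_min ≈ 0.50

For two independent groups of n = 103 each: d_min = (z_{α/2} + z_β)·√(2/n).
z-sum = 1.960 + 1.645 = 3.605.
d_min = 3.605 × √(2/103) = 3.605 × 0.1393 = 0.502.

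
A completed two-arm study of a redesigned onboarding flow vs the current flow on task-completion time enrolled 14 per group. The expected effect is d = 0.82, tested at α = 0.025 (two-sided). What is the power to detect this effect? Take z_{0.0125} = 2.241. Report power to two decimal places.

power ≈ 0.47

For two equal groups, power = Φ(d·√(n/2) − z_{α/2}).
d·√(n/2) = 0.82 × √(14/2) = 0.82 × 2.646 = 2.170.
z_β = 2.170 − 2.241 = -0.071.
Power = Φ(-0.071) = 0.472.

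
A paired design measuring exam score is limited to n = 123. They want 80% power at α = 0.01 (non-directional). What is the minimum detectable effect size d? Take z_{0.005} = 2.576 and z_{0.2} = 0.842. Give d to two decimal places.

d_min ≈ 0.31

For a single sample (or paired design) of n = 123: d_min = (z_{α/2} + z_β)/√n.
z-sum = 2.576 + 0.842 = 3.418.
d_min = 3.418 / √123 = 3.418 / 11.091 = 0.308.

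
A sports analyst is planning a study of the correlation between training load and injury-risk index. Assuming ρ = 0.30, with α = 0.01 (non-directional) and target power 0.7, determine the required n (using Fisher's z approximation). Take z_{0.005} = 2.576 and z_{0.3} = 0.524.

n = 104

Fisher's z: C = ½·ln((1+r)/(1−r)) = ½·ln(1.8571) = 0.3095.
n = ((z_{α/2} + z_β)/C)² + 3.
(2.576 + 0.524) / 0.3095 = 3.100 / 0.3095 = 10.016.
n = 10.016² + 3 = 100.32 + 3 = 103.3.
Round up.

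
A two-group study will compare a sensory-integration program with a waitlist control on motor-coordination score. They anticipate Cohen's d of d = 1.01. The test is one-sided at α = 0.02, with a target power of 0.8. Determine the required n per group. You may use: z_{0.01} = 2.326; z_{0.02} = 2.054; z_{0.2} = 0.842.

For two independent groups with equal n: n = 2·((z_{α} + z_β) / d)².
z_{α} + z_β = 2.054 + 0.842 = 2.896.
n = 2 × (2.896 / 1.01)² = 2 × 2.867² = 2 × 8.22 = 16.4.
Round up to the next whole participant.

n = 17 per group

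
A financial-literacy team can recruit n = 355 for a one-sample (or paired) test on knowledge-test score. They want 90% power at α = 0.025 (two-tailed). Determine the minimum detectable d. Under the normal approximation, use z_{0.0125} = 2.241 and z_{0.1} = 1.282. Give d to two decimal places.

d_min ≈ 0.19

For a single sample (or paired design) of n = 355: d_min = (z_{α/2} + z_β)/√n.
z-sum = 2.241 + 1.282 = 3.523.
d_min = 3.523 / √355 = 3.523 / 18.841 = 0.187.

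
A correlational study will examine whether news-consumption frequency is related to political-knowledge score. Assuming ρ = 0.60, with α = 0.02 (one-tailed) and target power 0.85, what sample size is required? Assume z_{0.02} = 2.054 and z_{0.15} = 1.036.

Fisher's z: C = ½·ln((1+r)/(1−r)) = ½·ln(4.0000) = 0.6931.
n = ((z_{α} + z_β)/C)² + 3.
(2.054 + 1.036) / 0.6931 = 3.090 / 0.6931 = 4.458.
n = 4.458² + 3 = 19.88 + 3 = 22.9.
Round up.

n = 23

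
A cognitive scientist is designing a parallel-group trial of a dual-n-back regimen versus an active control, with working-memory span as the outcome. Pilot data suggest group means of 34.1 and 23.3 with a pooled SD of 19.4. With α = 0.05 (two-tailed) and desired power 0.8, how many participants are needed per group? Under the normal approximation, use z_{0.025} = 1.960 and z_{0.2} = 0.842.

Cohen's d = |M₁ − M₂| / SD_pooled = |34.1 − 23.3| / 19.4 = 10.8 / 19.4 = 0.557.
For two independent groups with equal n: n = 2·((z_{α/2} + z_β) / d)².
z_{α/2} + z_β = 1.960 + 0.842 = 2.802.
n = 2 × (2.802 / 0.557)² = 2 × 5.031² = 2 × 25.31 = 50.6.
Round up to the next whole participant.

n = 51 per group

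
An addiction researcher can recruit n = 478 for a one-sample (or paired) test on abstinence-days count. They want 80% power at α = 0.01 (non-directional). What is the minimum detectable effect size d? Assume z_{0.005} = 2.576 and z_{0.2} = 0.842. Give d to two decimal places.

d_min ≈ 0.16

For a single sample (or paired design) of n = 478: d_min = (z_{α/2} + z_β)/√n.
z-sum = 2.576 + 0.842 = 3.418.
d_min = 3.418 / √478 = 3.418 / 21.863 = 0.156.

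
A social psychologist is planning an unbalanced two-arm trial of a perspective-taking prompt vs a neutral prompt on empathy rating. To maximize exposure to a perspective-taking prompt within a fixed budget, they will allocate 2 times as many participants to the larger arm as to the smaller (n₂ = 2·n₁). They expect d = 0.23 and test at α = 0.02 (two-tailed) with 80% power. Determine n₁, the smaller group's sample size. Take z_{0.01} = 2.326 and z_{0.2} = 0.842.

n₁ = 285

With allocation ratio k = n₂/n₁ = 2, Var(x̄₁−x̄₂) = σ²(1/n₁ + 1/(k·n₁)) = σ²·(k+1)/(k·n₁).
So n₁ = (1 + 1/k)·((z_{α/2} + z_β)/d)² = 1.500 × (3.168/0.23)².
n₁ = 1.500 × 189.72 = 284.6.
Round up: n₁ = 285, giving n₂ = 2 × 285 = 570.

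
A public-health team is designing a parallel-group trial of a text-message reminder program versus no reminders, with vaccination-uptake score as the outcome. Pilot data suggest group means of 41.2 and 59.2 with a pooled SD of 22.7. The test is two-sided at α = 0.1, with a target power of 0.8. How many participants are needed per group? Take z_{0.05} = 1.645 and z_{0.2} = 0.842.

n = 20 per group

Cohen's d = |M₁ − M₂| / SD_pooled = |41.2 − 59.2| / 22.7 = 18.0 / 22.7 = 0.793.
For two independent groups with equal n: n = 2·((z_{α/2} + z_β) / d)².
z_{α/2} + z_β = 1.645 + 0.842 = 2.487.
n = 2 × (2.487 / 0.793)² = 2 × 3.136² = 2 × 9.84 = 19.7.
Round up to the next whole participant.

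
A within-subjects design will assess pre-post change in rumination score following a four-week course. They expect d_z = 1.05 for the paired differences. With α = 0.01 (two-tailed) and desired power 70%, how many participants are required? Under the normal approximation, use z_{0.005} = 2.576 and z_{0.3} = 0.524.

For a paired (one-sample on differences) test: n = ((z_{α/2} + z_β) / d)².
z_{α/2} + z_β = 2.576 + 0.524 = 3.100.
n = (3.100 / 1.05)² = 2.952² = 8.72.
Round up.

n = 9 pairs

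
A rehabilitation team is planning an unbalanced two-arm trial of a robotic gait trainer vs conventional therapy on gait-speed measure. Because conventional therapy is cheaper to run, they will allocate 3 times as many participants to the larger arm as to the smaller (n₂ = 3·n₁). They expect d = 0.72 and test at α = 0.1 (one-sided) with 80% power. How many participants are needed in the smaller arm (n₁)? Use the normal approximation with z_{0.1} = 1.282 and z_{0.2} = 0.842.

n₁ = 12

With allocation ratio k = n₂/n₁ = 3, Var(x̄₁−x̄₂) = σ²(1/n₁ + 1/(k·n₁)) = σ²·(k+1)/(k·n₁).
So n₁ = (1 + 1/k)·((z_{α} + z_β)/d)² = 1.333 × (2.124/0.72)².
n₁ = 1.333 × 8.70 = 11.6.
Round up: n₁ = 12, giving n₂ = 3 × 12 = 36.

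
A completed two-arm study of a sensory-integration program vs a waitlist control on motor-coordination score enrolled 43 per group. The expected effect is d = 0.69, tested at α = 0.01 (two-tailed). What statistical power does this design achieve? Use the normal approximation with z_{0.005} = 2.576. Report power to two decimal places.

For two equal groups, power = Φ(d·√(n/2) − z_{α/2}).
d·√(n/2) = 0.69 × √(43/2) = 0.69 × 4.637 = 3.199.
z_β = 3.199 − 2.576 = 0.623.
Power = Φ(0.623) = 0.733.

power ≈ 0.73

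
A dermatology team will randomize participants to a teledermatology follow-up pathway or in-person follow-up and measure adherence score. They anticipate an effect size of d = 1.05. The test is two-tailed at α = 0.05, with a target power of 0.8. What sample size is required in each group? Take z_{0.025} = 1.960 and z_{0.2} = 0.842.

n = 15 per group

For two independent groups with equal n: n = 2·((z_{α/2} + z_β) / d)².
z_{α/2} + z_β = 1.960 + 0.842 = 2.802.
n = 2 × (2.802 / 1.05)² = 2 × 2.669² = 2 × 7.12 = 14.2.
Round up to the next whole participant.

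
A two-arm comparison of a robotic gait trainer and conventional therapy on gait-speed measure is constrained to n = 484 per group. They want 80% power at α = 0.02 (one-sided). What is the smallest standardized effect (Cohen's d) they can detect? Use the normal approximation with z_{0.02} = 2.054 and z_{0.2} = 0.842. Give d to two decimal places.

For two independent groups of n = 484 each: d_min = (z_{α} + z_β)·√(2/n).
z-sum = 2.054 + 0.842 = 2.896.
d_min = 2.896 × √(2/484) = 2.896 × 0.0643 = 0.186.

d_min ≈ 0.19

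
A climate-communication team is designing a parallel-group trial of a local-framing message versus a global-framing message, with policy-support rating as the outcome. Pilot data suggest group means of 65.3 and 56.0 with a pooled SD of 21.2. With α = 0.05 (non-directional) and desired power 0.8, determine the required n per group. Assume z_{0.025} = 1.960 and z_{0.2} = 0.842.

n = 82 per group

Cohen's d = |M₁ − M₂| / SD_pooled = |65.3 − 56.0| / 21.2 = 9.3 / 21.2 = 0.439.
For two independent groups with equal n: n = 2·((z_{α/2} + z_β) / d)².
z_{α/2} + z_β = 1.960 + 0.842 = 2.802.
n = 2 × (2.802 / 0.439)² = 2 × 6.383² = 2 × 40.74 = 81.5.
Round up to the next whole participant.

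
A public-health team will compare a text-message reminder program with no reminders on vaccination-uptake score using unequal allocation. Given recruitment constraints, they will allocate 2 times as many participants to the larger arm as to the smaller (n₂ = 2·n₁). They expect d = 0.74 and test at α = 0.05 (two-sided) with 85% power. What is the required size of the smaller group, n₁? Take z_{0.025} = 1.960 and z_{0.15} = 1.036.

With allocation ratio k = n₂/n₁ = 2, Var(x̄₁−x̄₂) = σ²(1/n₁ + 1/(k·n₁)) = σ²·(k+1)/(k·n₁).
So n₁ = (1 + 1/k)·((z_{α/2} + z_β)/d)² = 1.500 × (2.996/0.74)².
n₁ = 1.500 × 16.39 = 24.6.
Round up: n₁ = 25, giving n₂ = 2 × 25 = 50.

n₁ = 25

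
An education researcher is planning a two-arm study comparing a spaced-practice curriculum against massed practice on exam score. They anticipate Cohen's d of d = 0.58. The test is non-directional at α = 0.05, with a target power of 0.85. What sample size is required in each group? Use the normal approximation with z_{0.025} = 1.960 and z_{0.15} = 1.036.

n = 54 per group

For two independent groups with equal n: n = 2·((z_{α/2} + z_β) / d)².
z_{α/2} + z_β = 1.960 + 1.036 = 2.996.
n = 2 × (2.996 / 0.58)² = 2 × 5.166² = 2 × 26.68 = 53.4.
Round up to the next whole participant.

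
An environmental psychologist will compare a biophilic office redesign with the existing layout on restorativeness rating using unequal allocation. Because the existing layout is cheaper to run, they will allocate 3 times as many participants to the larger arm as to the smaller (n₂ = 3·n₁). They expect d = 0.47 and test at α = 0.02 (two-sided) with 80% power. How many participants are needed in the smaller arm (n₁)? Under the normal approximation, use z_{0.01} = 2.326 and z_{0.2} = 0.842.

n₁ = 61

With allocation ratio k = n₂/n₁ = 3, Var(x̄₁−x̄₂) = σ²(1/n₁ + 1/(k·n₁)) = σ²·(k+1)/(k·n₁).
So n₁ = (1 + 1/k)·((z_{α/2} + z_β)/d)² = 1.333 × (3.168/0.47)².
n₁ = 1.333 × 45.43 = 60.6.
Round up: n₁ = 61, giving n₂ = 3 × 61 = 183.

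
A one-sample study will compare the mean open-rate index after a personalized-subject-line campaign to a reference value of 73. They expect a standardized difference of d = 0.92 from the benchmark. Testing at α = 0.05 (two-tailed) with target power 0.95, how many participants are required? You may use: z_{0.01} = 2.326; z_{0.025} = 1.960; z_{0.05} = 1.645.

For a one-sample test: n = ((z_{α/2} + z_β) / d)².
z_{α/2} + z_β = 1.960 + 1.645 = 3.605.
n = (3.605 / 0.92)² = 3.918² = 15.35.
Round up.

n = 16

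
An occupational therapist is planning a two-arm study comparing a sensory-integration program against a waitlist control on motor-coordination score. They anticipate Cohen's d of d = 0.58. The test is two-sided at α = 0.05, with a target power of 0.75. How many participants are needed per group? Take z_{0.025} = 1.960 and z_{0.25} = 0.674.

For two independent groups with equal n: n = 2·((z_{α/2} + z_β) / d)².
z_{α/2} + z_β = 1.960 + 0.674 = 2.634.
n = 2 × (2.634 / 0.58)² = 2 × 4.541² = 2 × 20.62 = 41.2.
Round up to the next whole participant.

n = 42 per group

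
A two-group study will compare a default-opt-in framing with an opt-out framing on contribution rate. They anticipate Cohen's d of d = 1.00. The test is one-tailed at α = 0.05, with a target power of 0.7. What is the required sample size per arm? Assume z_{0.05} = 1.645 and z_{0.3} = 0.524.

For two independent groups with equal n: n = 2·((z_{α} + z_β) / d)².
z_{α} + z_β = 1.645 + 0.524 = 2.169.
n = 2 × (2.169 / 1.00)² = 2 × 2.169² = 2 × 4.70 = 9.4.
Round up to the next whole participant.

n = 10 per group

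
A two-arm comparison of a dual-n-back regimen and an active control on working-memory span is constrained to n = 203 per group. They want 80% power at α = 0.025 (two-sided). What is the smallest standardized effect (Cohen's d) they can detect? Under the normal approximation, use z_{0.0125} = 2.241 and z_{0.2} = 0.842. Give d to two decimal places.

d_min ≈ 0.31

For two independent groups of n = 203 each: d_min = (z_{α/2} + z_β)·√(2/n).
z-sum = 2.241 + 0.842 = 3.083.
d_min = 3.083 × √(2/203) = 3.083 × 0.0993 = 0.306.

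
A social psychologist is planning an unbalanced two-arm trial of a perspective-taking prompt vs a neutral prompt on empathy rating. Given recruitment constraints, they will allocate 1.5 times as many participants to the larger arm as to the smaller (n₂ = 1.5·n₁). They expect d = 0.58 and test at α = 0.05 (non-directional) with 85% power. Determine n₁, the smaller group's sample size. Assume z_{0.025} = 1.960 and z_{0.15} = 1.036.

With allocation ratio k = n₂/n₁ = 1.5, Var(x̄₁−x̄₂) = σ²(1/n₁ + 1/(k·n₁)) = σ²·(k+1)/(k·n₁).
So n₁ = (1 + 1/k)·((z_{α/2} + z_β)/d)² = 1.667 × (2.996/0.58)².
n₁ = 1.667 × 26.68 = 44.5.
Round up: n₁ = 45, giving n₂ = ⌈1.5 × 45⌉ = ⌈67.5⌉ = 68.

n₁ = 45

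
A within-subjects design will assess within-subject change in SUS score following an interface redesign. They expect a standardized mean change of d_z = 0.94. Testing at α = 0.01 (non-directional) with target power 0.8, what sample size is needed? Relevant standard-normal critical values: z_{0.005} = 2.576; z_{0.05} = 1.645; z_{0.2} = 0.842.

n = 14 pairs

For a paired (one-sample on differences) test: n = ((z_{α/2} + z_β) / d)².
z_{α/2} + z_β = 2.576 + 0.842 = 3.418.
n = (3.418 / 0.94)² = 3.636² = 13.22.
Round up.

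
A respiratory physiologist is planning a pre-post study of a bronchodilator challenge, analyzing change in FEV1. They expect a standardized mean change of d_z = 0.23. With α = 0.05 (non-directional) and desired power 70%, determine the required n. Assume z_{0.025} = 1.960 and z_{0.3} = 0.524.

For a paired (one-sample on differences) test: n = ((z_{α/2} + z_β) / d)².
z_{α/2} + z_β = 1.960 + 0.524 = 2.484.
n = (2.484 / 0.23)² = 10.800² = 116.64.
Round up.

n = 117 pairs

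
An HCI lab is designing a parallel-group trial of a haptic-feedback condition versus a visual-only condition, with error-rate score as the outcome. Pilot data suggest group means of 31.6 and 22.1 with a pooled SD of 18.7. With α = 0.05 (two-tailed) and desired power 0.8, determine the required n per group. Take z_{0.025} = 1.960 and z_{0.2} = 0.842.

n = 61 per group

Cohen's d = |M₁ − M₂| / SD_pooled = |31.6 − 22.1| / 18.7 = 9.5 / 18.7 = 0.508.
For two independent groups with equal n: n = 2·((z_{α/2} + z_β) / d)².
z_{α/2} + z_β = 1.960 + 0.842 = 2.802.
n = 2 × (2.802 / 0.508)² = 2 × 5.516² = 2 × 30.42 = 60.8.
Round up to the next whole participant.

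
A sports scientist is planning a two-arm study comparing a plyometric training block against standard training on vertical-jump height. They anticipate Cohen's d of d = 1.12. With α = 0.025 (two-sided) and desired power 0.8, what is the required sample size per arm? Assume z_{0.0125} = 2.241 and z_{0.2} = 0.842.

For two independent groups with equal n: n = 2·((z_{α/2} + z_β) / d)².
z_{α/2} + z_β = 2.241 + 0.842 = 3.083.
n = 2 × (3.083 / 1.12)² = 2 × 2.753² = 2 × 7.58 = 15.2.
Round up to the next whole participant.

n = 16 per group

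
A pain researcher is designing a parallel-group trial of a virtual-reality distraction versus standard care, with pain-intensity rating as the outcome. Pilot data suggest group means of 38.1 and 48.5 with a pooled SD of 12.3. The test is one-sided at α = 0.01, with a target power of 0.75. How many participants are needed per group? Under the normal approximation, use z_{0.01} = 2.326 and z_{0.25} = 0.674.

Cohen's d = |M₁ − M₂| / SD_pooled = |38.1 − 48.5| / 12.3 = 10.4 / 12.3 = 0.846.
For two independent groups with equal n: n = 2·((z_{α} + z_β) / d)².
z_{α} + z_β = 2.326 + 0.674 = 3.000.
n = 2 × (3.000 / 0.846)² = 2 × 3.546² = 2 × 12.57 = 25.1.
Round up to the next whole participant.

n = 26 per group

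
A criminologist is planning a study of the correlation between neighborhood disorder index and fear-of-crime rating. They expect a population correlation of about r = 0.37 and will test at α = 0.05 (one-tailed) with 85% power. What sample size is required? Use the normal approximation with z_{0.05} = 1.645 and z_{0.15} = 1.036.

Fisher's z: C = ½·ln((1+r)/(1−r)) = ½·ln(2.1746) = 0.3884.
n = ((z_{α} + z_β)/C)² + 3.
(1.645 + 1.036) / 0.3884 = 2.681 / 0.3884 = 6.903.
n = 6.903² + 3 = 47.65 + 3 = 50.6.
Round up.

n = 51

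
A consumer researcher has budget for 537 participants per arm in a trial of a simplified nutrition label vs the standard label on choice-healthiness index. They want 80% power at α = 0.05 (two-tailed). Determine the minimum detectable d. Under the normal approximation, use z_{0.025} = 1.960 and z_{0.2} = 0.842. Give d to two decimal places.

d_min ≈ 0.17

For two independent groups of n = 537 each: d_min = (z_{α/2} + z_β)·√(2/n).
z-sum = 1.960 + 0.842 = 2.802.
d_min = 2.802 × √(2/537) = 2.802 × 0.0610 = 0.171.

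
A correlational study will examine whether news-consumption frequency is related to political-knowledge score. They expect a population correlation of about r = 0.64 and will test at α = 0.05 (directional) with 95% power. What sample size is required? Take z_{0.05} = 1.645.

n = 22

Fisher's z: C = ½·ln((1+r)/(1−r)) = ½·ln(4.5556) = 0.7582.
n = ((z_{α} + z_β)/C)² + 3.
(1.645 + 1.645) / 0.7582 = 3.290 / 0.7582 = 4.339.
n = 4.339² + 3 = 18.83 + 3 = 21.8.
Round up.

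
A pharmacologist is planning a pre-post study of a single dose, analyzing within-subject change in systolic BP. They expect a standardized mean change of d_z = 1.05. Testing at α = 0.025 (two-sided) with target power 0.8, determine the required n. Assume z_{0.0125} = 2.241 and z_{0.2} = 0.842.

n = 9 pairs

For a paired (one-sample on differences) test: n = ((z_{α/2} + z_β) / d)².
z_{α/2} + z_β = 2.241 + 0.842 = 3.083.
n = (3.083 / 1.05)² = 2.936² = 8.62.
Round up.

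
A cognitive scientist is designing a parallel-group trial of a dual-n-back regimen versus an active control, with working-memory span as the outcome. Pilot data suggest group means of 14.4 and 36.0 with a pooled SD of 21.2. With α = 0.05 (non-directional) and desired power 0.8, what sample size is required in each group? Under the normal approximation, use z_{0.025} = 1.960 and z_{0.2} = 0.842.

Cohen's d = |M₁ − M₂| / SD_pooled = |14.4 − 36.0| / 21.2 = 21.6 / 21.2 = 1.019.
For two independent groups with equal n: n = 2·((z_{α/2} + z_β) / d)².
z_{α/2} + z_β = 1.960 + 0.842 = 2.802.
n = 2 × (2.802 / 1.019)² = 2 × 2.750² = 2 × 7.56 = 15.1.
Round up to the next whole participant.

n = 16 per group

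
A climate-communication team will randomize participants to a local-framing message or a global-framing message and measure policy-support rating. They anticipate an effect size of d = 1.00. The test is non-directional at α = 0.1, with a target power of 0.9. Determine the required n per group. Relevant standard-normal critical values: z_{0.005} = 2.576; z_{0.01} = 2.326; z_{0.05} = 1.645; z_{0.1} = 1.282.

For two independent groups with equal n: n = 2·((z_{α/2} + z_β) / d)².
z_{α/2} + z_β = 1.645 + 1.282 = 2.927.
n = 2 × (2.927 / 1.00)² = 2 × 2.927² = 2 × 8.57 = 17.1.
Round up to the next whole participant.

n = 18 per group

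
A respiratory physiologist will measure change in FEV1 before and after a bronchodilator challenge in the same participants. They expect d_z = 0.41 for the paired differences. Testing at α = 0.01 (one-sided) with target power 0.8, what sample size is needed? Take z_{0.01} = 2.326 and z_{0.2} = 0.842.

For a paired (one-sample on differences) test: n = ((z_{α} + z_β) / d)².
z_{α} + z_β = 2.326 + 0.842 = 3.168.
n = (3.168 / 0.41)² = 7.727² = 59.70.
Round up.

n = 60 pairs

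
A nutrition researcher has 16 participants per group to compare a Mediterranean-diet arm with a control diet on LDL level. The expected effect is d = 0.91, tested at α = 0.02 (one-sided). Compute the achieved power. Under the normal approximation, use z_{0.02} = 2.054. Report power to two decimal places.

power ≈ 0.70

For two equal groups, power = Φ(d·√(n/2) − z_{α}).
d·√(n/2) = 0.91 × √(16/2) = 0.91 × 2.828 = 2.574.
z_β = 2.574 − 2.054 = 0.520.
Power = Φ(0.520) = 0.698.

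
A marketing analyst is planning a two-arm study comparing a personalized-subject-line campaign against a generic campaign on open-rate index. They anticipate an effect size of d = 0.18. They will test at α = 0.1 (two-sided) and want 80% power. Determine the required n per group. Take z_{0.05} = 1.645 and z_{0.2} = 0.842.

For two independent groups with equal n: n = 2·((z_{α/2} + z_β) / d)².
z_{α/2} + z_β = 1.645 + 0.842 = 2.487.
n = 2 × (2.487 / 0.18)² = 2 × 13.817² = 2 × 190.90 = 381.8.
Round up to the next whole participant.

n = 382 per group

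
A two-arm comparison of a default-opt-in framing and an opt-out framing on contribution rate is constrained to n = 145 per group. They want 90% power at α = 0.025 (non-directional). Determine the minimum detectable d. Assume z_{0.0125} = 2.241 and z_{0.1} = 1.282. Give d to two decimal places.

d_min ≈ 0.41

For two independent groups of n = 145 each: d_min = (z_{α/2} + z_β)·√(2/n).
z-sum = 2.241 + 1.282 = 3.523.
d_min = 3.523 × √(2/145) = 3.523 × 0.1174 = 0.414.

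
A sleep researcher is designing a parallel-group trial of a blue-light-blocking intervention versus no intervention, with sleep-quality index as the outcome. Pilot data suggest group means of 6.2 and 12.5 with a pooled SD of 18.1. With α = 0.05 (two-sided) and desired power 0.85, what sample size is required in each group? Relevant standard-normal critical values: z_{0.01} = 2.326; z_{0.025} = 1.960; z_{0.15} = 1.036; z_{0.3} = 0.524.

n = 149 per group

Cohen's d = |M₁ − M₂| / SD_pooled = |6.2 − 12.5| / 18.1 = 6.3 / 18.1 = 0.348.
For two independent groups with equal n: n = 2·((z_{α/2} + z_β) / d)².
z_{α/2} + z_β = 1.960 + 1.036 = 2.996.
n = 2 × (2.996 / 0.348)² = 2 × 8.609² = 2 × 74.12 = 148.2.
Round up to the next whole participant.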